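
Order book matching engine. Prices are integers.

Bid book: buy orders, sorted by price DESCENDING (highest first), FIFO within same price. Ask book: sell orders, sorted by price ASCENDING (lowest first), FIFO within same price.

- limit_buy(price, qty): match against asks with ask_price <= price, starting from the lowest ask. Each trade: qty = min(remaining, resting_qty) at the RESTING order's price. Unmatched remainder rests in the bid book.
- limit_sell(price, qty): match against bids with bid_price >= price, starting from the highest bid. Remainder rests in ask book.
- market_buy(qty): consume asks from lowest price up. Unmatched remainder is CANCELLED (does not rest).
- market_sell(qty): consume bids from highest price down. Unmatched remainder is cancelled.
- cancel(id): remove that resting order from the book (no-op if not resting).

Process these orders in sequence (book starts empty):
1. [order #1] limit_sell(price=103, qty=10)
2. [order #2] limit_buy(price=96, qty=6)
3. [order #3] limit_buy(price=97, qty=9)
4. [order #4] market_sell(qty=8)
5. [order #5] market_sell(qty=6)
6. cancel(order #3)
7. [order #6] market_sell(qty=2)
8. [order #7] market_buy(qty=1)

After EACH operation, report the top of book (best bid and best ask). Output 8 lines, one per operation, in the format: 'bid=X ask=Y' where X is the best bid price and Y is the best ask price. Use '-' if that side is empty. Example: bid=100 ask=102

Answer: bid=- ask=103
bid=96 ask=103
bid=97 ask=103
bid=97 ask=103
bid=96 ask=103
bid=96 ask=103
bid=- ask=103
bid=- ask=103

Derivation:
After op 1 [order #1] limit_sell(price=103, qty=10): fills=none; bids=[-] asks=[#1:10@103]
After op 2 [order #2] limit_buy(price=96, qty=6): fills=none; bids=[#2:6@96] asks=[#1:10@103]
After op 3 [order #3] limit_buy(price=97, qty=9): fills=none; bids=[#3:9@97 #2:6@96] asks=[#1:10@103]
After op 4 [order #4] market_sell(qty=8): fills=#3x#4:8@97; bids=[#3:1@97 #2:6@96] asks=[#1:10@103]
After op 5 [order #5] market_sell(qty=6): fills=#3x#5:1@97 #2x#5:5@96; bids=[#2:1@96] asks=[#1:10@103]
After op 6 cancel(order #3): fills=none; bids=[#2:1@96] asks=[#1:10@103]
After op 7 [order #6] market_sell(qty=2): fills=#2x#6:1@96; bids=[-] asks=[#1:10@103]
After op 8 [order #7] market_buy(qty=1): fills=#7x#1:1@103; bids=[-] asks=[#1:9@103]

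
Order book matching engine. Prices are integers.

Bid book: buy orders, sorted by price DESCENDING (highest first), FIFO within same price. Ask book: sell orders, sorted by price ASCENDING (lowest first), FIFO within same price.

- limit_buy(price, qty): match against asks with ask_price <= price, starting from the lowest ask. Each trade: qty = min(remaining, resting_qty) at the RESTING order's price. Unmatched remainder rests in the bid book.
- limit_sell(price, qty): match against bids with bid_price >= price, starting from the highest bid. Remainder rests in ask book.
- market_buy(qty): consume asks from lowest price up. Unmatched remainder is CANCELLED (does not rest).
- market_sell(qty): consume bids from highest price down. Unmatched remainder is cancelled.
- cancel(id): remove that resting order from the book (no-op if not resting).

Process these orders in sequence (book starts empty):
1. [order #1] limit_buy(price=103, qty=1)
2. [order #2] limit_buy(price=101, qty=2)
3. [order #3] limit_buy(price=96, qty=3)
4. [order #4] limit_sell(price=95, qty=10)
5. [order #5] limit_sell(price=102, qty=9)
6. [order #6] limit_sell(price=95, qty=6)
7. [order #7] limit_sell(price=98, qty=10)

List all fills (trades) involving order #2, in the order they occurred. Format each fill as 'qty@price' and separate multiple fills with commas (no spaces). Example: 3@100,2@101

Answer: 2@101

Derivation:
After op 1 [order #1] limit_buy(price=103, qty=1): fills=none; bids=[#1:1@103] asks=[-]
After op 2 [order #2] limit_buy(price=101, qty=2): fills=none; bids=[#1:1@103 #2:2@101] asks=[-]
After op 3 [order #3] limit_buy(price=96, qty=3): fills=none; bids=[#1:1@103 #2:2@101 #3:3@96] asks=[-]
After op 4 [order #4] limit_sell(price=95, qty=10): fills=#1x#4:1@103 #2x#4:2@101 #3x#4:3@96; bids=[-] asks=[#4:4@95]
After op 5 [order #5] limit_sell(price=102, qty=9): fills=none; bids=[-] asks=[#4:4@95 #5:9@102]
After op 6 [order #6] limit_sell(price=95, qty=6): fills=none; bids=[-] asks=[#4:4@95 #6:6@95 #5:9@102]
After op 7 [order #7] limit_sell(price=98, qty=10): fills=none; bids=[-] asks=[#4:4@95 #6:6@95 #7:10@98 #5:9@102]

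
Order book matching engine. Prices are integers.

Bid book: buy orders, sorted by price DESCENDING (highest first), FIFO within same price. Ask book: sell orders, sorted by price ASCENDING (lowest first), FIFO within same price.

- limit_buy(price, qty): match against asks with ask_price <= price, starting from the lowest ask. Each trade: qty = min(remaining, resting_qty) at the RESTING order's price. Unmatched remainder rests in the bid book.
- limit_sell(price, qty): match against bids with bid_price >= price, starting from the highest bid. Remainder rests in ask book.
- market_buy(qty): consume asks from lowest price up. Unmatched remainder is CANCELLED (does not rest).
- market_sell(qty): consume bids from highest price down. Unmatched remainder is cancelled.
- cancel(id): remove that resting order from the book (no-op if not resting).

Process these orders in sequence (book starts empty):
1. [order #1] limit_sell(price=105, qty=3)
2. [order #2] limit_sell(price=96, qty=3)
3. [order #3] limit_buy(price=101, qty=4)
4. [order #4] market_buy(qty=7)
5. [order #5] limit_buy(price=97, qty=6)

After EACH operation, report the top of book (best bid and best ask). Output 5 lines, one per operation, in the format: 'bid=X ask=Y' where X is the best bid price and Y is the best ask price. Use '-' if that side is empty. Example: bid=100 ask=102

After op 1 [order #1] limit_sell(price=105, qty=3): fills=none; bids=[-] asks=[#1:3@105]
After op 2 [order #2] limit_sell(price=96, qty=3): fills=none; bids=[-] asks=[#2:3@96 #1:3@105]
After op 3 [order #3] limit_buy(price=101, qty=4): fills=#3x#2:3@96; bids=[#3:1@101] asks=[#1:3@105]
After op 4 [order #4] market_buy(qty=7): fills=#4x#1:3@105; bids=[#3:1@101] asks=[-]
After op 5 [order #5] limit_buy(price=97, qty=6): fills=none; bids=[#3:1@101 #5:6@97] asks=[-]

Answer: bid=- ask=105
bid=- ask=96
bid=101 ask=105
bid=101 ask=-
bid=101 ask=-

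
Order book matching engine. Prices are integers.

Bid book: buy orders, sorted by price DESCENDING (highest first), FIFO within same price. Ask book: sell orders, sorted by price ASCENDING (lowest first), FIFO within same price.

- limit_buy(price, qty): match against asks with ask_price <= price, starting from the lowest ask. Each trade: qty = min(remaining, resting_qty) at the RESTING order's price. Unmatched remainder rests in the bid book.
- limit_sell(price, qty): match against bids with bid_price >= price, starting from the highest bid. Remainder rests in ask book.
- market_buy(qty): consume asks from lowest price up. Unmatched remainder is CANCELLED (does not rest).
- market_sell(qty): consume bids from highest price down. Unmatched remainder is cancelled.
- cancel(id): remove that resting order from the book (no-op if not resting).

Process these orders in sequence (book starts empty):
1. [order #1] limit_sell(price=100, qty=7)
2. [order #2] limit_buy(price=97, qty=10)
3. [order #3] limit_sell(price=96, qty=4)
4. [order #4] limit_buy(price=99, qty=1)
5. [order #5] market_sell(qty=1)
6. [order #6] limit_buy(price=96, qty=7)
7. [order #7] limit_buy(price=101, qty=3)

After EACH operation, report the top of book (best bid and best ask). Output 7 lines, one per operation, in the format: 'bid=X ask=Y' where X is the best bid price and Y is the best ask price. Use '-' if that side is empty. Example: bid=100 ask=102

Answer: bid=- ask=100
bid=97 ask=100
bid=97 ask=100
bid=99 ask=100
bid=97 ask=100
bid=97 ask=100
bid=97 ask=100

Derivation:
After op 1 [order #1] limit_sell(price=100, qty=7): fills=none; bids=[-] asks=[#1:7@100]
After op 2 [order #2] limit_buy(price=97, qty=10): fills=none; bids=[#2:10@97] asks=[#1:7@100]
After op 3 [order #3] limit_sell(price=96, qty=4): fills=#2x#3:4@97; bids=[#2:6@97] asks=[#1:7@100]
After op 4 [order #4] limit_buy(price=99, qty=1): fills=none; bids=[#4:1@99 #2:6@97] asks=[#1:7@100]
After op 5 [order #5] market_sell(qty=1): fills=#4x#5:1@99; bids=[#2:6@97] asks=[#1:7@100]
After op 6 [order #6] limit_buy(price=96, qty=7): fills=none; bids=[#2:6@97 #6:7@96] asks=[#1:7@100]
After op 7 [order #7] limit_buy(price=101, qty=3): fills=#7x#1:3@100; bids=[#2:6@97 #6:7@96] asks=[#1:4@100]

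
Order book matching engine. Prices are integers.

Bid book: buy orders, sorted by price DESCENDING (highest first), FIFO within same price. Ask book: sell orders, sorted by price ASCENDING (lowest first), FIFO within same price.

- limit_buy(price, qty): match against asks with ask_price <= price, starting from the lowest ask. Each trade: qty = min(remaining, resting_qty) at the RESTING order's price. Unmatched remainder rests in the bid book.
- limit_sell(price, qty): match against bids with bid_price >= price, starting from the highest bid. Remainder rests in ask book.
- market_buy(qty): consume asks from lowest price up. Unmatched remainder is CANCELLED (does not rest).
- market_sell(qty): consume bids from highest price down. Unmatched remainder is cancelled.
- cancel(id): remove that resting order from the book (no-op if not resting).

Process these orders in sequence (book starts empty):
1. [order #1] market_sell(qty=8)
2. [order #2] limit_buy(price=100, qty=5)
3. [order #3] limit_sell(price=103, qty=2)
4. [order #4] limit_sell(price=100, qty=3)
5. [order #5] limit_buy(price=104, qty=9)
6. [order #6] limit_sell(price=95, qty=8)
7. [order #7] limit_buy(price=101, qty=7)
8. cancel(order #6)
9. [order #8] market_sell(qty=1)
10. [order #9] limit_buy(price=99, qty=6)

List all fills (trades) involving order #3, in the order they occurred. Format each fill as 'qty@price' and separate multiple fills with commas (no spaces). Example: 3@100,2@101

After op 1 [order #1] market_sell(qty=8): fills=none; bids=[-] asks=[-]
After op 2 [order #2] limit_buy(price=100, qty=5): fills=none; bids=[#2:5@100] asks=[-]
After op 3 [order #3] limit_sell(price=103, qty=2): fills=none; bids=[#2:5@100] asks=[#3:2@103]
After op 4 [order #4] limit_sell(price=100, qty=3): fills=#2x#4:3@100; bids=[#2:2@100] asks=[#3:2@103]
After op 5 [order #5] limit_buy(price=104, qty=9): fills=#5x#3:2@103; bids=[#5:7@104 #2:2@100] asks=[-]
After op 6 [order #6] limit_sell(price=95, qty=8): fills=#5x#6:7@104 #2x#6:1@100; bids=[#2:1@100] asks=[-]
After op 7 [order #7] limit_buy(price=101, qty=7): fills=none; bids=[#7:7@101 #2:1@100] asks=[-]
After op 8 cancel(order #6): fills=none; bids=[#7:7@101 #2:1@100] asks=[-]
After op 9 [order #8] market_sell(qty=1): fills=#7x#8:1@101; bids=[#7:6@101 #2:1@100] asks=[-]
After op 10 [order #9] limit_buy(price=99, qty=6): fills=none; bids=[#7:6@101 #2:1@100 #9:6@99] asks=[-]

Answer: 2@103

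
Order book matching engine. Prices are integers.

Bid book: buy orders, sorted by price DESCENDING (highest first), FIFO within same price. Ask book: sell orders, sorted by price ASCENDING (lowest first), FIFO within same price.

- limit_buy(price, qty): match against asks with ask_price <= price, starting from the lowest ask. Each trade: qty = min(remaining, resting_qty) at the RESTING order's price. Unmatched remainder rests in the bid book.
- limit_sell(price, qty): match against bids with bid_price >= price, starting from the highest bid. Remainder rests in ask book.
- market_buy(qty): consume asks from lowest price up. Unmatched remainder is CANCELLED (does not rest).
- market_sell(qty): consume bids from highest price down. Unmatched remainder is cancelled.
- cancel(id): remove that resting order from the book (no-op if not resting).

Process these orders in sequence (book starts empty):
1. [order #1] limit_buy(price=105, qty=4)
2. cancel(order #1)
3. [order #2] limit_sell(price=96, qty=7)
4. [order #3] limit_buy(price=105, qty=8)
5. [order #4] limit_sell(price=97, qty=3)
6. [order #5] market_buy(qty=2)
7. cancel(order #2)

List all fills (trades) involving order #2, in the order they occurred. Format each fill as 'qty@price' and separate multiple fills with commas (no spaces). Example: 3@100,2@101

Answer: 7@96

Derivation:
After op 1 [order #1] limit_buy(price=105, qty=4): fills=none; bids=[#1:4@105] asks=[-]
After op 2 cancel(order #1): fills=none; bids=[-] asks=[-]
After op 3 [order #2] limit_sell(price=96, qty=7): fills=none; bids=[-] asks=[#2:7@96]
After op 4 [order #3] limit_buy(price=105, qty=8): fills=#3x#2:7@96; bids=[#3:1@105] asks=[-]
After op 5 [order #4] limit_sell(price=97, qty=3): fills=#3x#4:1@105; bids=[-] asks=[#4:2@97]
After op 6 [order #5] market_buy(qty=2): fills=#5x#4:2@97; bids=[-] asks=[-]
After op 7 cancel(order #2): fills=none; bids=[-] asks=[-]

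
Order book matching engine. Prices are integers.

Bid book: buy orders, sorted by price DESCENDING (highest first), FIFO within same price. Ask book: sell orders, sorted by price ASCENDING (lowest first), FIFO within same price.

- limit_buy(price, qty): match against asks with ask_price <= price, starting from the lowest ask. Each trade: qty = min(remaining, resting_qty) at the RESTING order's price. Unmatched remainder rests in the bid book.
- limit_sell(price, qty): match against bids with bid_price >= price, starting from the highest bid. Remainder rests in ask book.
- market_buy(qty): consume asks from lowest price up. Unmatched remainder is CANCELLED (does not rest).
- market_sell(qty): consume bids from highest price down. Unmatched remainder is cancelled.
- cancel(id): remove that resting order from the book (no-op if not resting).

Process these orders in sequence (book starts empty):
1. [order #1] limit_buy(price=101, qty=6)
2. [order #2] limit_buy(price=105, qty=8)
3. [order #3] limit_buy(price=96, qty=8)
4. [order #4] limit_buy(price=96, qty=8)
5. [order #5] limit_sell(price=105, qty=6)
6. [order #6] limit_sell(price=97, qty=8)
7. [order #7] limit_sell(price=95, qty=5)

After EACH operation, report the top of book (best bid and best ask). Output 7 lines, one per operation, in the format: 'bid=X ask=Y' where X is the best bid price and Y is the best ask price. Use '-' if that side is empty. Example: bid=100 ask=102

After op 1 [order #1] limit_buy(price=101, qty=6): fills=none; bids=[#1:6@101] asks=[-]
After op 2 [order #2] limit_buy(price=105, qty=8): fills=none; bids=[#2:8@105 #1:6@101] asks=[-]
After op 3 [order #3] limit_buy(price=96, qty=8): fills=none; bids=[#2:8@105 #1:6@101 #3:8@96] asks=[-]
After op 4 [order #4] limit_buy(price=96, qty=8): fills=none; bids=[#2:8@105 #1:6@101 #3:8@96 #4:8@96] asks=[-]
After op 5 [order #5] limit_sell(price=105, qty=6): fills=#2x#5:6@105; bids=[#2:2@105 #1:6@101 #3:8@96 #4:8@96] asks=[-]
After op 6 [order #6] limit_sell(price=97, qty=8): fills=#2x#6:2@105 #1x#6:6@101; bids=[#3:8@96 #4:8@96] asks=[-]
After op 7 [order #7] limit_sell(price=95, qty=5): fills=#3x#7:5@96; bids=[#3:3@96 #4:8@96] asks=[-]

Answer: bid=101 ask=-
bid=105 ask=-
bid=105 ask=-
bid=105 ask=-
bid=105 ask=-
bid=96 ask=-
bid=96 ask=-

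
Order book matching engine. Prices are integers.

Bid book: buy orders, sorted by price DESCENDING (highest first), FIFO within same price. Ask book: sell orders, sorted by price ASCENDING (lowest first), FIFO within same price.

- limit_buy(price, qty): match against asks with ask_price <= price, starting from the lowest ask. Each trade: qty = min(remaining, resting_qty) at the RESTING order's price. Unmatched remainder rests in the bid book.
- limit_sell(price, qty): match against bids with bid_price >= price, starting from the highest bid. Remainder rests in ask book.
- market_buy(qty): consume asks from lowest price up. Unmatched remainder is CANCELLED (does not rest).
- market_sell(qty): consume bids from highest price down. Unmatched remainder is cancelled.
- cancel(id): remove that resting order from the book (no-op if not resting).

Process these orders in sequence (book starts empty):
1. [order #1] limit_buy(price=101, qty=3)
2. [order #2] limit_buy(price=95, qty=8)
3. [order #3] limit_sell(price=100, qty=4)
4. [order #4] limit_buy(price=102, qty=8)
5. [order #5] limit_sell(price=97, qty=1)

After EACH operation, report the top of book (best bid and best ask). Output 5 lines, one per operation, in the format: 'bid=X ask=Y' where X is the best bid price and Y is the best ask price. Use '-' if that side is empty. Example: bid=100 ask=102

After op 1 [order #1] limit_buy(price=101, qty=3): fills=none; bids=[#1:3@101] asks=[-]
After op 2 [order #2] limit_buy(price=95, qty=8): fills=none; bids=[#1:3@101 #2:8@95] asks=[-]
After op 3 [order #3] limit_sell(price=100, qty=4): fills=#1x#3:3@101; bids=[#2:8@95] asks=[#3:1@100]
After op 4 [order #4] limit_buy(price=102, qty=8): fills=#4x#3:1@100; bids=[#4:7@102 #2:8@95] asks=[-]
After op 5 [order #5] limit_sell(price=97, qty=1): fills=#4x#5:1@102; bids=[#4:6@102 #2:8@95] asks=[-]

Answer: bid=101 ask=-
bid=101 ask=-
bid=95 ask=100
bid=102 ask=-
bid=102 ask=-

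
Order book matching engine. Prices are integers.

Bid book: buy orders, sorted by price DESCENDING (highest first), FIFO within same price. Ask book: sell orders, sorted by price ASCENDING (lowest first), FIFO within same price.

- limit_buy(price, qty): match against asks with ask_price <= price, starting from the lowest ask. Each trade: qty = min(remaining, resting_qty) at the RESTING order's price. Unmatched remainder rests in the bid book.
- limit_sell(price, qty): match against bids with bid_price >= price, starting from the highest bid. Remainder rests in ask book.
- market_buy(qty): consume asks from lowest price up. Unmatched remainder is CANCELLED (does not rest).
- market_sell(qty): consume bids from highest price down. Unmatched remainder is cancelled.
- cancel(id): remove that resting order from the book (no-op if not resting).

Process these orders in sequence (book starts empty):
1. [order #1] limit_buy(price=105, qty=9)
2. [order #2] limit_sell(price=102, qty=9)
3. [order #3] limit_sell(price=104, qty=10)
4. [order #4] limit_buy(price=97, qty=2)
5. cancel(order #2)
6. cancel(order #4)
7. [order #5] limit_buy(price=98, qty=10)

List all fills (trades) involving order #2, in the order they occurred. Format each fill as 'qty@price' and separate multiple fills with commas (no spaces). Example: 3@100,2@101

Answer: 9@105

Derivation:
After op 1 [order #1] limit_buy(price=105, qty=9): fills=none; bids=[#1:9@105] asks=[-]
After op 2 [order #2] limit_sell(price=102, qty=9): fills=#1x#2:9@105; bids=[-] asks=[-]
After op 3 [order #3] limit_sell(price=104, qty=10): fills=none; bids=[-] asks=[#3:10@104]
After op 4 [order #4] limit_buy(price=97, qty=2): fills=none; bids=[#4:2@97] asks=[#3:10@104]
After op 5 cancel(order #2): fills=none; bids=[#4:2@97] asks=[#3:10@104]
After op 6 cancel(order #4): fills=none; bids=[-] asks=[#3:10@104]
After op 7 [order #5] limit_buy(price=98, qty=10): fills=none; bids=[#5:10@98] asks=[#3:10@104]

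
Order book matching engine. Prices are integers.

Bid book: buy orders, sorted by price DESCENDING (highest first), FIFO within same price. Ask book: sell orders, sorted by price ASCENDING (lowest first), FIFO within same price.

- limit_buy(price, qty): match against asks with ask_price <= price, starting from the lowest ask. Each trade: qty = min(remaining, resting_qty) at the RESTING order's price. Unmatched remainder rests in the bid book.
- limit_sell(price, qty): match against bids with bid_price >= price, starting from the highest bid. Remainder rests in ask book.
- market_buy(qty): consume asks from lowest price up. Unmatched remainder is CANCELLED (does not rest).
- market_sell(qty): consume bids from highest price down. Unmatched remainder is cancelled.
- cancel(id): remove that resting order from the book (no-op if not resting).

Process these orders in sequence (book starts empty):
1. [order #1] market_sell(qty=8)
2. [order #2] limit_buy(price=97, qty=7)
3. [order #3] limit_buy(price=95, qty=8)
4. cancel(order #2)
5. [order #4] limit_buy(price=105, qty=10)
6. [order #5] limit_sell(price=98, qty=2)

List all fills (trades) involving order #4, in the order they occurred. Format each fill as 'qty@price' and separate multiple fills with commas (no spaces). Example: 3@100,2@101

Answer: 2@105

Derivation:
After op 1 [order #1] market_sell(qty=8): fills=none; bids=[-] asks=[-]
After op 2 [order #2] limit_buy(price=97, qty=7): fills=none; bids=[#2:7@97] asks=[-]
After op 3 [order #3] limit_buy(price=95, qty=8): fills=none; bids=[#2:7@97 #3:8@95] asks=[-]
After op 4 cancel(order #2): fills=none; bids=[#3:8@95] asks=[-]
After op 5 [order #4] limit_buy(price=105, qty=10): fills=none; bids=[#4:10@105 #3:8@95] asks=[-]
After op 6 [order #5] limit_sell(price=98, qty=2): fills=#4x#5:2@105; bids=[#4:8@105 #3:8@95] asks=[-]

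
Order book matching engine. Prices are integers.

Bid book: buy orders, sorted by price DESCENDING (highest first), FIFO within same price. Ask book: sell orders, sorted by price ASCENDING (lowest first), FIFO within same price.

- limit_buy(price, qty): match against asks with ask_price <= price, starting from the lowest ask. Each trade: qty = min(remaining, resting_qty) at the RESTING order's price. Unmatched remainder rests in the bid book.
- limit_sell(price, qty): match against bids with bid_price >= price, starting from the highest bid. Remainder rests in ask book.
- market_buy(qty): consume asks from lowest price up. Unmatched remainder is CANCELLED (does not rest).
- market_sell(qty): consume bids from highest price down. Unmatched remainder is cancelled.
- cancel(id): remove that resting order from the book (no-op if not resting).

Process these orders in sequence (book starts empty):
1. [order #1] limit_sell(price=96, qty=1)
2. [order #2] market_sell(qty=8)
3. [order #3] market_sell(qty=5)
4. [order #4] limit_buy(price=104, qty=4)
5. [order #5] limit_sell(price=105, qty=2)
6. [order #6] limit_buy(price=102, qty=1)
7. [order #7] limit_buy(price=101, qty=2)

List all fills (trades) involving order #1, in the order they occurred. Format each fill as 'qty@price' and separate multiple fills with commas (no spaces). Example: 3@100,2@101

Answer: 1@96

Derivation:
After op 1 [order #1] limit_sell(price=96, qty=1): fills=none; bids=[-] asks=[#1:1@96]
After op 2 [order #2] market_sell(qty=8): fills=none; bids=[-] asks=[#1:1@96]
After op 3 [order #3] market_sell(qty=5): fills=none; bids=[-] asks=[#1:1@96]
After op 4 [order #4] limit_buy(price=104, qty=4): fills=#4x#1:1@96; bids=[#4:3@104] asks=[-]
After op 5 [order #5] limit_sell(price=105, qty=2): fills=none; bids=[#4:3@104] asks=[#5:2@105]
After op 6 [order #6] limit_buy(price=102, qty=1): fills=none; bids=[#4:3@104 #6:1@102] asks=[#5:2@105]
After op 7 [order #7] limit_buy(price=101, qty=2): fills=none; bids=[#4:3@104 #6:1@102 #7:2@101] asks=[#5:2@105]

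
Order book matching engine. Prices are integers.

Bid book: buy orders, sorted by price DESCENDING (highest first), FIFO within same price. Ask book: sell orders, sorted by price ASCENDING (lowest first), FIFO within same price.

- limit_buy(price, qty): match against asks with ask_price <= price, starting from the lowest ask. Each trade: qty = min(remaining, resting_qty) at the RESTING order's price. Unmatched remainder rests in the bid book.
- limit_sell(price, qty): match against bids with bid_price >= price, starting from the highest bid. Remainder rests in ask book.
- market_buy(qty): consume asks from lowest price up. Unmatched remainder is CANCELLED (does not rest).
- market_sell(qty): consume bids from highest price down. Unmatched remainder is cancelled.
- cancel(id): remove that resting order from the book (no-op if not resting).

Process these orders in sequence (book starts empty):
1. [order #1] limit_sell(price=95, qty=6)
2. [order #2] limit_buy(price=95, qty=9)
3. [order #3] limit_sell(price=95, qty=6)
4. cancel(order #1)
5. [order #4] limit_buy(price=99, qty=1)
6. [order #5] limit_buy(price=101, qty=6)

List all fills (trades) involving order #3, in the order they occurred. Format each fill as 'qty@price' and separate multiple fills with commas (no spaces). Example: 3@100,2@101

Answer: 3@95,1@95,2@95

Derivation:
After op 1 [order #1] limit_sell(price=95, qty=6): fills=none; bids=[-] asks=[#1:6@95]
After op 2 [order #2] limit_buy(price=95, qty=9): fills=#2x#1:6@95; bids=[#2:3@95] asks=[-]
After op 3 [order #3] limit_sell(price=95, qty=6): fills=#2x#3:3@95; bids=[-] asks=[#3:3@95]
After op 4 cancel(order #1): fills=none; bids=[-] asks=[#3:3@95]
After op 5 [order #4] limit_buy(price=99, qty=1): fills=#4x#3:1@95; bids=[-] asks=[#3:2@95]
After op 6 [order #5] limit_buy(price=101, qty=6): fills=#5x#3:2@95; bids=[#5:4@101] asks=[-]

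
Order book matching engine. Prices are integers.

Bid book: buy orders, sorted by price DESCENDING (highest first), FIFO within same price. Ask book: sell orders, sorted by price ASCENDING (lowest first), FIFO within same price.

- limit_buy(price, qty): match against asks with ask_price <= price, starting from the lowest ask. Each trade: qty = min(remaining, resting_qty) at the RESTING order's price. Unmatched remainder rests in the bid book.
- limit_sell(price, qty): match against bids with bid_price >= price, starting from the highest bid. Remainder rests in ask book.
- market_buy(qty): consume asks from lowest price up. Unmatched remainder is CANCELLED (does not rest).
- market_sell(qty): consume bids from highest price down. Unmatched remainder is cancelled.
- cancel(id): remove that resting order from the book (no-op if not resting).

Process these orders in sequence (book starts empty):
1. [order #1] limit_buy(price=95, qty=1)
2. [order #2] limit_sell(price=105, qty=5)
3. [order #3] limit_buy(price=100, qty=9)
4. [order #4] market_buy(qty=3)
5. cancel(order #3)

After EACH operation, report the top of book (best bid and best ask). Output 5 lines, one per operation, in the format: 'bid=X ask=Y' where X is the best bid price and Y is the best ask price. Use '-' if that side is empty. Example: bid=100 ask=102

Answer: bid=95 ask=-
bid=95 ask=105
bid=100 ask=105
bid=100 ask=105
bid=95 ask=105

Derivation:
After op 1 [order #1] limit_buy(price=95, qty=1): fills=none; bids=[#1:1@95] asks=[-]
After op 2 [order #2] limit_sell(price=105, qty=5): fills=none; bids=[#1:1@95] asks=[#2:5@105]
After op 3 [order #3] limit_buy(price=100, qty=9): fills=none; bids=[#3:9@100 #1:1@95] asks=[#2:5@105]
After op 4 [order #4] market_buy(qty=3): fills=#4x#2:3@105; bids=[#3:9@100 #1:1@95] asks=[#2:2@105]
After op 5 cancel(order #3): fills=none; bids=[#1:1@95] asks=[#2:2@105]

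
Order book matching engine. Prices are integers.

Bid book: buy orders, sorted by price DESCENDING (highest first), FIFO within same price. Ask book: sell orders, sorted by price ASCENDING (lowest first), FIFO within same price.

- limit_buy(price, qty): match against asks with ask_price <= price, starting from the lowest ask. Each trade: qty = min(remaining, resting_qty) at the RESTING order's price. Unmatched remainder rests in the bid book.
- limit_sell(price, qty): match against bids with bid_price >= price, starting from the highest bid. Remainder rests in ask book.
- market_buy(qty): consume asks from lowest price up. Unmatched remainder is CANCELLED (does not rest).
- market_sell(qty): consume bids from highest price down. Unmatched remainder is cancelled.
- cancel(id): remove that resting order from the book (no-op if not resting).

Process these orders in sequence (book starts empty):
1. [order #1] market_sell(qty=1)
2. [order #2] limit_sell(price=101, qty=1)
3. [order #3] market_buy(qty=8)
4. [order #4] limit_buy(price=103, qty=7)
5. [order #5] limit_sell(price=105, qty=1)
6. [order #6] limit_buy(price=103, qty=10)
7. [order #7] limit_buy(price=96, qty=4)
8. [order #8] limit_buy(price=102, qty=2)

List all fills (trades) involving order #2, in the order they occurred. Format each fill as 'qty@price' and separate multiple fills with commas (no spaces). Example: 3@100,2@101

After op 1 [order #1] market_sell(qty=1): fills=none; bids=[-] asks=[-]
After op 2 [order #2] limit_sell(price=101, qty=1): fills=none; bids=[-] asks=[#2:1@101]
After op 3 [order #3] market_buy(qty=8): fills=#3x#2:1@101; bids=[-] asks=[-]
After op 4 [order #4] limit_buy(price=103, qty=7): fills=none; bids=[#4:7@103] asks=[-]
After op 5 [order #5] limit_sell(price=105, qty=1): fills=none; bids=[#4:7@103] asks=[#5:1@105]
After op 6 [order #6] limit_buy(price=103, qty=10): fills=none; bids=[#4:7@103 #6:10@103] asks=[#5:1@105]
After op 7 [order #7] limit_buy(price=96, qty=4): fills=none; bids=[#4:7@103 #6:10@103 #7:4@96] asks=[#5:1@105]
After op 8 [order #8] limit_buy(price=102, qty=2): fills=none; bids=[#4:7@103 #6:10@103 #8:2@102 #7:4@96] asks=[#5:1@105]

Answer: 1@101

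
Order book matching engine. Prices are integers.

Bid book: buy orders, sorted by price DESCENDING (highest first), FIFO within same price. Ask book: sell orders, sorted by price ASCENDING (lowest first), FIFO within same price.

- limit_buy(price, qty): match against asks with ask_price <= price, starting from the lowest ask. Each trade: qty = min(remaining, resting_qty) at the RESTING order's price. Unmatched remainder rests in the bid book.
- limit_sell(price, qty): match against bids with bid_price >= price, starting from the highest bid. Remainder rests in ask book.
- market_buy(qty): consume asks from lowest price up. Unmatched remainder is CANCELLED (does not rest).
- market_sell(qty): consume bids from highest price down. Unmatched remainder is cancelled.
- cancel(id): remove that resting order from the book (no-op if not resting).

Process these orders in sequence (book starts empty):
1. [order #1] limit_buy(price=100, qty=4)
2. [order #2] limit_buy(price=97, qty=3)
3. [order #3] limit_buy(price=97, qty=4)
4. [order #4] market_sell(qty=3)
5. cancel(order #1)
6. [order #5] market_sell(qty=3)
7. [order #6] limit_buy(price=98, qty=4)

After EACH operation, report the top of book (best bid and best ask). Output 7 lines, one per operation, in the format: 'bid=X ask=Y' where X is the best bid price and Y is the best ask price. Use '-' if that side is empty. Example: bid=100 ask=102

Answer: bid=100 ask=-
bid=100 ask=-
bid=100 ask=-
bid=100 ask=-
bid=97 ask=-
bid=97 ask=-
bid=98 ask=-

Derivation:
After op 1 [order #1] limit_buy(price=100, qty=4): fills=none; bids=[#1:4@100] asks=[-]
After op 2 [order #2] limit_buy(price=97, qty=3): fills=none; bids=[#1:4@100 #2:3@97] asks=[-]
After op 3 [order #3] limit_buy(price=97, qty=4): fills=none; bids=[#1:4@100 #2:3@97 #3:4@97] asks=[-]
After op 4 [order #4] market_sell(qty=3): fills=#1x#4:3@100; bids=[#1:1@100 #2:3@97 #3:4@97] asks=[-]
After op 5 cancel(order #1): fills=none; bids=[#2:3@97 #3:4@97] asks=[-]
After op 6 [order #5] market_sell(qty=3): fills=#2x#5:3@97; bids=[#3:4@97] asks=[-]
After op 7 [order #6] limit_buy(price=98, qty=4): fills=none; bids=[#6:4@98 #3:4@97] asks=[-]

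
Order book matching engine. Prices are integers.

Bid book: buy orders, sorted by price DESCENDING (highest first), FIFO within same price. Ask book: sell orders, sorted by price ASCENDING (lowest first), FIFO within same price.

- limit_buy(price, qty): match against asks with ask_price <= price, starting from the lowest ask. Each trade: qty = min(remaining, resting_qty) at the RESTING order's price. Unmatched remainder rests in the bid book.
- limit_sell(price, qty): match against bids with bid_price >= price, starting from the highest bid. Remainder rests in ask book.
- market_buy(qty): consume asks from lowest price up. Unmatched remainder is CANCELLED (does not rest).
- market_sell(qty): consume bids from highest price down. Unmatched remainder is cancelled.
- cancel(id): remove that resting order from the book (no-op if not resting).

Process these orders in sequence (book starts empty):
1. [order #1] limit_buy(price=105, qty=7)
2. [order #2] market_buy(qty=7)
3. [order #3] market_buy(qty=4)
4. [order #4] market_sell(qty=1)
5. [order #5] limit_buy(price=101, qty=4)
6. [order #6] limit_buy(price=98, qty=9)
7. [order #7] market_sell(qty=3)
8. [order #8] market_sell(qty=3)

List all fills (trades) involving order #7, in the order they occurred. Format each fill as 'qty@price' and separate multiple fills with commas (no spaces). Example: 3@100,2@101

After op 1 [order #1] limit_buy(price=105, qty=7): fills=none; bids=[#1:7@105] asks=[-]
After op 2 [order #2] market_buy(qty=7): fills=none; bids=[#1:7@105] asks=[-]
After op 3 [order #3] market_buy(qty=4): fills=none; bids=[#1:7@105] asks=[-]
After op 4 [order #4] market_sell(qty=1): fills=#1x#4:1@105; bids=[#1:6@105] asks=[-]
After op 5 [order #5] limit_buy(price=101, qty=4): fills=none; bids=[#1:6@105 #5:4@101] asks=[-]
After op 6 [order #6] limit_buy(price=98, qty=9): fills=none; bids=[#1:6@105 #5:4@101 #6:9@98] asks=[-]
After op 7 [order #7] market_sell(qty=3): fills=#1x#7:3@105; bids=[#1:3@105 #5:4@101 #6:9@98] asks=[-]
After op 8 [order #8] market_sell(qty=3): fills=#1x#8:3@105; bids=[#5:4@101 #6:9@98] asks=[-]

Answer: 3@105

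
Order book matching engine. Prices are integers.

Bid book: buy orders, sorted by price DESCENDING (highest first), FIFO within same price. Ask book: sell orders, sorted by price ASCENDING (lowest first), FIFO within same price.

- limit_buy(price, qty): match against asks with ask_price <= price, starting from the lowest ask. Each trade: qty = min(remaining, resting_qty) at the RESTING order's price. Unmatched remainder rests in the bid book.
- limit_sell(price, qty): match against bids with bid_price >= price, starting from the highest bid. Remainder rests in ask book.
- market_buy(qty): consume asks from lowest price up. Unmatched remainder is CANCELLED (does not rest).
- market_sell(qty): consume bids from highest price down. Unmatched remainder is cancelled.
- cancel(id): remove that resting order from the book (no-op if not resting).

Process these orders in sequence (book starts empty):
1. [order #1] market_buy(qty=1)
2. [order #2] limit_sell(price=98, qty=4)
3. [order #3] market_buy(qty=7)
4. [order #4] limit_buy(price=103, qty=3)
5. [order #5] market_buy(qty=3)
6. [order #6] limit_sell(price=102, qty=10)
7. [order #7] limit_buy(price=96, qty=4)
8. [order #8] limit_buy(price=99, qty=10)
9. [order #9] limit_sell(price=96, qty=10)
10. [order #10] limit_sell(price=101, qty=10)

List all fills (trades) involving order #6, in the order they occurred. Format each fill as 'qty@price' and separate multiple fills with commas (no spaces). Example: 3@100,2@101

Answer: 3@103

Derivation:
After op 1 [order #1] market_buy(qty=1): fills=none; bids=[-] asks=[-]
After op 2 [order #2] limit_sell(price=98, qty=4): fills=none; bids=[-] asks=[#2:4@98]
After op 3 [order #3] market_buy(qty=7): fills=#3x#2:4@98; bids=[-] asks=[-]
After op 4 [order #4] limit_buy(price=103, qty=3): fills=none; bids=[#4:3@103] asks=[-]
After op 5 [order #5] market_buy(qty=3): fills=none; bids=[#4:3@103] asks=[-]
After op 6 [order #6] limit_sell(price=102, qty=10): fills=#4x#6:3@103; bids=[-] asks=[#6:7@102]
After op 7 [order #7] limit_buy(price=96, qty=4): fills=none; bids=[#7:4@96] asks=[#6:7@102]
After op 8 [order #8] limit_buy(price=99, qty=10): fills=none; bids=[#8:10@99 #7:4@96] asks=[#6:7@102]
After op 9 [order #9] limit_sell(price=96, qty=10): fills=#8x#9:10@99; bids=[#7:4@96] asks=[#6:7@102]
After op 10 [order #10] limit_sell(price=101, qty=10): fills=none; bids=[#7:4@96] asks=[#10:10@101 #6:7@102]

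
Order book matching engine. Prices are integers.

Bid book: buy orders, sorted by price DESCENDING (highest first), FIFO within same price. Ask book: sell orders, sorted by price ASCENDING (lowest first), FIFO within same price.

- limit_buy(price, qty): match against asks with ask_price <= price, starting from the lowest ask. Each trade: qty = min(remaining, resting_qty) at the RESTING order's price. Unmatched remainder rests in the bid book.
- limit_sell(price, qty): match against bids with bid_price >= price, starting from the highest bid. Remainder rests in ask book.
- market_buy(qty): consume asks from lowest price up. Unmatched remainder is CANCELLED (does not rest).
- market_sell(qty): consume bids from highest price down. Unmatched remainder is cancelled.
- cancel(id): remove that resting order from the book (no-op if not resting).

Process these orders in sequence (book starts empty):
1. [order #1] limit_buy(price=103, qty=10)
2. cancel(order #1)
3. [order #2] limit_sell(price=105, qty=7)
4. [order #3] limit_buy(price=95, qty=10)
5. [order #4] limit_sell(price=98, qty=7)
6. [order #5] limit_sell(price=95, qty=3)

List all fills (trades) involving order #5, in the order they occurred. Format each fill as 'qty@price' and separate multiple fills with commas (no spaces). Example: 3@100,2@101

Answer: 3@95

Derivation:
After op 1 [order #1] limit_buy(price=103, qty=10): fills=none; bids=[#1:10@103] asks=[-]
After op 2 cancel(order #1): fills=none; bids=[-] asks=[-]
After op 3 [order #2] limit_sell(price=105, qty=7): fills=none; bids=[-] asks=[#2:7@105]
After op 4 [order #3] limit_buy(price=95, qty=10): fills=none; bids=[#3:10@95] asks=[#2:7@105]
After op 5 [order #4] limit_sell(price=98, qty=7): fills=none; bids=[#3:10@95] asks=[#4:7@98 #2:7@105]
After op 6 [order #5] limit_sell(price=95, qty=3): fills=#3x#5:3@95; bids=[#3:7@95] asks=[#4:7@98 #2:7@105]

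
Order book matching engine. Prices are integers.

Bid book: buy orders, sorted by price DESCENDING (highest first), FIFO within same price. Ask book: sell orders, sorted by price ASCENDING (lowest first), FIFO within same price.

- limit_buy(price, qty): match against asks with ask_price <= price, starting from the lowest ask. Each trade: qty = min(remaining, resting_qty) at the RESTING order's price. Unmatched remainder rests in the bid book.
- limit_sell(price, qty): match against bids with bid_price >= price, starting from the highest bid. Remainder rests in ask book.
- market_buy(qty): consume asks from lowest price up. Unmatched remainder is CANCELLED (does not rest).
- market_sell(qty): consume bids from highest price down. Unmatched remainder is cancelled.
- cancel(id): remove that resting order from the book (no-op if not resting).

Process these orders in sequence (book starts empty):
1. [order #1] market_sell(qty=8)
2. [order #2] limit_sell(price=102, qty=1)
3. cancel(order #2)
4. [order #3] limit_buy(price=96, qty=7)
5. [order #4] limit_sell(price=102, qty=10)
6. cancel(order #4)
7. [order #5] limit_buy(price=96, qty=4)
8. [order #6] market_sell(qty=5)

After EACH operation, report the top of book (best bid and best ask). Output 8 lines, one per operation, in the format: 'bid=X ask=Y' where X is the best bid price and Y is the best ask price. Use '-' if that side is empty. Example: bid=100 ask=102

After op 1 [order #1] market_sell(qty=8): fills=none; bids=[-] asks=[-]
After op 2 [order #2] limit_sell(price=102, qty=1): fills=none; bids=[-] asks=[#2:1@102]
After op 3 cancel(order #2): fills=none; bids=[-] asks=[-]
After op 4 [order #3] limit_buy(price=96, qty=7): fills=none; bids=[#3:7@96] asks=[-]
After op 5 [order #4] limit_sell(price=102, qty=10): fills=none; bids=[#3:7@96] asks=[#4:10@102]
After op 6 cancel(order #4): fills=none; bids=[#3:7@96] asks=[-]
After op 7 [order #5] limit_buy(price=96, qty=4): fills=none; bids=[#3:7@96 #5:4@96] asks=[-]
After op 8 [order #6] market_sell(qty=5): fills=#3x#6:5@96; bids=[#3:2@96 #5:4@96] asks=[-]

Answer: bid=- ask=-
bid=- ask=102
bid=- ask=-
bid=96 ask=-
bid=96 ask=102
bid=96 ask=-
bid=96 ask=-
bid=96 ask=-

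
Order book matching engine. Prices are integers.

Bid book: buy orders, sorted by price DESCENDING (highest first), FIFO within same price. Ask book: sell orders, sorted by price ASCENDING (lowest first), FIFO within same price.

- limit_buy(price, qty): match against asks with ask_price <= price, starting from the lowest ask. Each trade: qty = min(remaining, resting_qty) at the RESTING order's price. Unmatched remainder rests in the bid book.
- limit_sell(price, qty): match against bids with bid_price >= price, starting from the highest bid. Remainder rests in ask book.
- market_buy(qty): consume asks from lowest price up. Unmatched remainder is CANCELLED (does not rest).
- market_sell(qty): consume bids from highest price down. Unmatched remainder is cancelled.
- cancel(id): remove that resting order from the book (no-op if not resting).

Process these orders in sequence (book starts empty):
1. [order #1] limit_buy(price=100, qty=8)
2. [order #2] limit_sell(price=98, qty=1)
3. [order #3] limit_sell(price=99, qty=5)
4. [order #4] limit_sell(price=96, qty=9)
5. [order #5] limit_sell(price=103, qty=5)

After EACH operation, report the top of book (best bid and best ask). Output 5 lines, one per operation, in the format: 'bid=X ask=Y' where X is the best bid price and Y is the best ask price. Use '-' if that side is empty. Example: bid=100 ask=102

Answer: bid=100 ask=-
bid=100 ask=-
bid=100 ask=-
bid=- ask=96
bid=- ask=96

Derivation:
After op 1 [order #1] limit_buy(price=100, qty=8): fills=none; bids=[#1:8@100] asks=[-]
After op 2 [order #2] limit_sell(price=98, qty=1): fills=#1x#2:1@100; bids=[#1:7@100] asks=[-]
After op 3 [order #3] limit_sell(price=99, qty=5): fills=#1x#3:5@100; bids=[#1:2@100] asks=[-]
After op 4 [order #4] limit_sell(price=96, qty=9): fills=#1x#4:2@100; bids=[-] asks=[#4:7@96]
After op 5 [order #5] limit_sell(price=103, qty=5): fills=none; bids=[-] asks=[#4:7@96 #5:5@103]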